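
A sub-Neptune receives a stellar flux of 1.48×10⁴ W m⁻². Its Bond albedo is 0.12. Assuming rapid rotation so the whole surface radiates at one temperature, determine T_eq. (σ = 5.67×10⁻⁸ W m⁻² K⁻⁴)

T_eq ≈ 490 K

Energy balance: absorbed = emitted ⇒ πR²·S(1−A) = 4πR²·σT_eq⁴, so T_eq⁴ = S(1−A)/(4σ).
T_eq = [1.48×10⁴ × 0.88 / (4 × 5.67×10⁻⁸)]^(1/4) = (5.74×10¹⁰)^(1/4) = 490 K.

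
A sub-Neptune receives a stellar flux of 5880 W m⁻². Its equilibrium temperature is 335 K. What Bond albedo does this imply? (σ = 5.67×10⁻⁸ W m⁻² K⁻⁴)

From T_eq⁴ = S(1−A)/(4σ): 1−A = 4σT_eq⁴/S.
1−A = 4 × 5.67×10⁻⁸ × (335)⁴ / 5880 = 0.486.

A ≈ 0.51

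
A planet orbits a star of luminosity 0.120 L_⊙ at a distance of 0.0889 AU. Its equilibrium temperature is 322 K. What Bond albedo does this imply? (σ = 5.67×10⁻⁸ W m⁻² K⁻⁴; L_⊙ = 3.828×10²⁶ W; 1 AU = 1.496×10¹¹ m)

d = 0.0889 AU = 1.33×10¹⁰ m.
L = 0.120 × 3.828×10²⁶ = 4.59×10²⁵ W.
Flux: S = L/(4πd²) = 4.59×10²⁵/(4π×(1.33×10¹⁰)²) = 2.07×10⁴ W m⁻².
From T_eq⁴ = S(1−A)/(4σ): 1−A = 4σT_eq⁴/S.
1−A = 4 × 5.67×10⁻⁸ × (322)⁴ / 2.07×10⁴ = 0.118.

A ≈ 0.88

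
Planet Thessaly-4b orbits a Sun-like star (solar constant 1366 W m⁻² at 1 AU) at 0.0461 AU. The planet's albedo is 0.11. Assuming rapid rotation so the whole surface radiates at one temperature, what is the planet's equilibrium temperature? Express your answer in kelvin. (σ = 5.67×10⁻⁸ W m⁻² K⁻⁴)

Flux at 0.0461 AU: S = 1366/0.0461² = 6.43×10⁵ W m⁻².
Energy balance: absorbed = emitted ⇒ πR²·S(1−A) = 4πR²·σT_eq⁴, so T_eq⁴ = S(1−A)/(4σ).
T_eq = [6.43×10⁵ × 0.89 / (4 × 5.67×10⁻⁸)]^(1/4) = (2.52×10¹²)^(1/4) = 1260 K.

T_eq ≈ 1260 K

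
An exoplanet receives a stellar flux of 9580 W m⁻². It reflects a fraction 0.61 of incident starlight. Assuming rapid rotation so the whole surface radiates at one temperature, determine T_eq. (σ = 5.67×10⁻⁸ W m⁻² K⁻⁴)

Energy balance: absorbed = emitted ⇒ πR²·S(1−A) = 4πR²·σT_eq⁴, so T_eq⁴ = S(1−A)/(4σ).
T_eq = [9580 × 0.39 / (4 × 5.67×10⁻⁸)]^(1/4) = (1.65×10¹⁰)^(1/4) = 358 K.

T_eq ≈ 358 K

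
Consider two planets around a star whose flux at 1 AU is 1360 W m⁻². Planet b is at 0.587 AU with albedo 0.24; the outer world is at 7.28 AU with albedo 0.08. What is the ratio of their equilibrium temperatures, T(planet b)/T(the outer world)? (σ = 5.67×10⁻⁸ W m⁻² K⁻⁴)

T₁/T₂ ≈ 3.357

T_eq = [S₀(1−A)/(4σd²)]^(1/4), so T ∝ (1−A)^(1/4) / √d.
T₁ = [1360×0.76/(4×5.67×10⁻⁸×0.587²)]^(1/4) = 339.12 K.
T₂ = [1360×0.92/(4×5.67×10⁻⁸×7.28²)]^(1/4) = 101.01 K.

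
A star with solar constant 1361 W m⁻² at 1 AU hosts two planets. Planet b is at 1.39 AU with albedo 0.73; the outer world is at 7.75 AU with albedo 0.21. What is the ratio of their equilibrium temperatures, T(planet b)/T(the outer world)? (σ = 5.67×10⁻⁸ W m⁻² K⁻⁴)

T_eq = [S₀(1−A)/(4σd²)]^(1/4), so T ∝ (1−A)^(1/4) / √d.
T₁ = [1361×0.27/(4×5.67×10⁻⁸×1.39²)]^(1/4) = 170.17 K.
T₂ = [1361×0.79/(4×5.67×10⁻⁸×7.75²)]^(1/4) = 94.26 K.

T₁/T₂ ≈ 1.805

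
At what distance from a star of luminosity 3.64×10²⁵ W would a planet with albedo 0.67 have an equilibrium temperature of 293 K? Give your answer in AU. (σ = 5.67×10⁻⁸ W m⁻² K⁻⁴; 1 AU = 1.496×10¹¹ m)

d ≈ 0.160 AU

From T_eq⁴ = L(1−A)/(16πσd²): d = √[L(1−A)/(16πσT_eq⁴)].
d = √[3.64×10²⁵ × 0.33 / (16π × 5.67×10⁻⁸ × (293)⁴)] = 2.39×10¹⁰ m = 0.160 AU.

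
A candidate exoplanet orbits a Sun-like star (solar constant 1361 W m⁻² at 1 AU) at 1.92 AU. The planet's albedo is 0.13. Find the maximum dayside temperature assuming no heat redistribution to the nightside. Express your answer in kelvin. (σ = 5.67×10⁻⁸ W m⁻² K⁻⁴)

Flux at 1.92 AU: S = 1361/1.92² = 369 W m⁻².
With no redistribution each surface element balances locally: S(1−A) = σT⁴.
T = [369 × 0.87 / 5.67×10⁻⁸]^(1/4) = (5.66×10⁹)^(1/4) = 274 K.

T_ss ≈ 274 K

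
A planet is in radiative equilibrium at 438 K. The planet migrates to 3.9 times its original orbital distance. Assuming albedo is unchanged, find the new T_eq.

T_eq ≈ 222 K

T_eq ∝ L^(1/4) · d^(−1/2).
T′ = 438 / 3.9^(1/2) = 222 K.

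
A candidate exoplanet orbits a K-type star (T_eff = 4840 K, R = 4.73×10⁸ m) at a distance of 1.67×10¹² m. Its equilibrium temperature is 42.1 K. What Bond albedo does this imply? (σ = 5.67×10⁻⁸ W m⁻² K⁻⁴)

A ≈ 0.71

L = 4πR_⋆²σT_⋆⁴ = 4π(4.73×10⁸)² × 5.67×10⁻⁸ × (4840)⁴ = 8.75×10²⁵ W.
S = L/(4πd²) = 2.50 W m⁻².
From T_eq⁴ = S(1−A)/(4σ): 1−A = 4σT_eq⁴/S.
1−A = 4 × 5.67×10⁻⁸ × (42.1)⁴ / 2.50 = 0.285.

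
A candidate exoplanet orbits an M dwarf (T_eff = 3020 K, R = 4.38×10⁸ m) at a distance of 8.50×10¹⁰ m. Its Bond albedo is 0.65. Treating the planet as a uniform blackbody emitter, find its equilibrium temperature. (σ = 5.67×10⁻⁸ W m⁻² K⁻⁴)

T_eq ≈ 118 K

L = 4πR_⋆²σT_⋆⁴ = 4π(4.38×10⁸)² × 5.67×10⁻⁸ × (3020)⁴ = 1.14×10²⁵ W.
S = L/(4πd²) = 125 W m⁻².
Energy balance: absorbed = emitted ⇒ πR²·S(1−A) = 4πR²·σT_eq⁴, so T_eq⁴ = S(1−A)/(4σ).
T_eq = [125 × 0.35 / (4 × 5.67×10⁻⁸)]^(1/4) = (1.93×10⁸)^(1/4) = 118 K.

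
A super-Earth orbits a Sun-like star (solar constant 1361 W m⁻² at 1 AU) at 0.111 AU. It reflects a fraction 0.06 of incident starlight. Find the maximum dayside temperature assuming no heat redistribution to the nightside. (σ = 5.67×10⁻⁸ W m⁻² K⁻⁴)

Flux at 0.111 AU: S = 1361/0.111² = 1.10×10⁵ W m⁻².
With no redistribution each surface element balances locally: S(1−A) = σT⁴.
T = [1.10×10⁵ × 0.94 / 5.67×10⁻⁸]^(1/4) = (1.83×10¹²)^(1/4) = 1160 K.

T_ss ≈ 1160 K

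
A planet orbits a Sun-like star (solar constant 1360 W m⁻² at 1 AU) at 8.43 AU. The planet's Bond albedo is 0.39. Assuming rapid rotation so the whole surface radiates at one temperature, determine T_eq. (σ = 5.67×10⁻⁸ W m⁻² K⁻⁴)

T_eq ≈ 84.7 K

Flux at 8.43 AU: S = 1360/8.43² = 19.1 W m⁻².
Energy balance: absorbed = emitted ⇒ πR²·S(1−A) = 4πR²·σT_eq⁴, so T_eq⁴ = S(1−A)/(4σ).
T_eq = [19.1 × 0.61 / (4 × 5.67×10⁻⁸)]^(1/4) = (5.15×10⁷)^(1/4) = 84.7 K.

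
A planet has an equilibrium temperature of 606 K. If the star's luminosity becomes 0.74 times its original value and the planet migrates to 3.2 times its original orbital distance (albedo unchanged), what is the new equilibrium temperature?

T_eq ≈ 314 K

T_eq ∝ L^(1/4) · d^(−1/2).
T′ = 606 × 0.74^(1/4) / 3.2^(1/2) = 314 K.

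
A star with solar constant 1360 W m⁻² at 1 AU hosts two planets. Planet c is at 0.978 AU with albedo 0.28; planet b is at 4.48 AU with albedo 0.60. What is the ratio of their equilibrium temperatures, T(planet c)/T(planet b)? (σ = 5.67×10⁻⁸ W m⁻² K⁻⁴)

T_eq = [S₀(1−A)/(4σd²)]^(1/4), so T ∝ (1−A)^(1/4) / √d.
T₁ = [1360×0.72/(4×5.67×10⁻⁸×0.978²)]^(1/4) = 259.20 K.
T₂ = [1360×0.40/(4×5.67×10⁻⁸×4.48²)]^(1/4) = 104.56 K.

T₁/T₂ ≈ 2.479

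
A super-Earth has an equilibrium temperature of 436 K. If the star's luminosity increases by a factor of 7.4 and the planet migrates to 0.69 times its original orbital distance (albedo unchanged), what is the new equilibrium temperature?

T_eq ∝ L^(1/4) · d^(−1/2).
T′ = 436 × 7.4^(1/4) / 0.69^(1/2) = 866 K.

T_eq ≈ 866 K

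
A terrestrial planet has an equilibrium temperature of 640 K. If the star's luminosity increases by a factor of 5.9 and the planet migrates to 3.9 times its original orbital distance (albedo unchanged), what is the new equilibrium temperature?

T_eq ∝ L^(1/4) · d^(−1/2).
T′ = 640 × 5.9^(1/4) / 3.9^(1/2) = 505 K.

T_eq ≈ 505 K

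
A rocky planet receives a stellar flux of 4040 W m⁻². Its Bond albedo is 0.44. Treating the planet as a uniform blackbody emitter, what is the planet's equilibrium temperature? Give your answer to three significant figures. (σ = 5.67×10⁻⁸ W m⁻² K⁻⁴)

T_eq ≈ 316 K

Energy balance: absorbed = emitted ⇒ πR²·S(1−A) = 4πR²·σT_eq⁴, so T_eq⁴ = S(1−A)/(4σ).
T_eq = [4040 × 0.56 / (4 × 5.67×10⁻⁸)]^(1/4) = (9.98×10⁹)^(1/4) = 316 K.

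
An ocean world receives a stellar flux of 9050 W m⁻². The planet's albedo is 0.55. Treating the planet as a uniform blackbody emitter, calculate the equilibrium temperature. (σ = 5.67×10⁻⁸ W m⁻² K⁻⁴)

Energy balance: absorbed = emitted ⇒ πR²·S(1−A) = 4πR²·σT_eq⁴, so T_eq⁴ = S(1−A)/(4σ).
T_eq = [9050 × 0.45 / (4 × 5.67×10⁻⁸)]^(1/4) = (1.80×10¹⁰)^(1/4) = 366 K.

T_eq ≈ 366 K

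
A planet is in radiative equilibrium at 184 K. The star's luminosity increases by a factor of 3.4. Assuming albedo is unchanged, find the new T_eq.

T_eq ≈ 250 K

T_eq ∝ L^(1/4) · d^(−1/2).
T′ = 184 × 3.4^(1/4) = 250 K.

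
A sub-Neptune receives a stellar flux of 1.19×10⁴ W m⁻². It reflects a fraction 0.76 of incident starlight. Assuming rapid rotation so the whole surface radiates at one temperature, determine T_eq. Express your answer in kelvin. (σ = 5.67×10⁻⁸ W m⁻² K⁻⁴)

T_eq ≈ 335 K

Energy balance: absorbed = emitted ⇒ πR²·S(1−A) = 4πR²·σT_eq⁴, so T_eq⁴ = S(1−A)/(4σ).
T_eq = [1.19×10⁴ × 0.24 / (4 × 5.67×10⁻⁸)]^(1/4) = (1.26×10¹⁰)^(1/4) = 335 K.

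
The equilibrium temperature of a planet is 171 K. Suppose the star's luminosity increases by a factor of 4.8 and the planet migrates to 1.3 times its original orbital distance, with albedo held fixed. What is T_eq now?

T_eq ∝ L^(1/4) · d^(−1/2).
T′ = 171 × 4.8^(1/4) / 1.3^(1/2) = 222 K.

T_eq ≈ 222 K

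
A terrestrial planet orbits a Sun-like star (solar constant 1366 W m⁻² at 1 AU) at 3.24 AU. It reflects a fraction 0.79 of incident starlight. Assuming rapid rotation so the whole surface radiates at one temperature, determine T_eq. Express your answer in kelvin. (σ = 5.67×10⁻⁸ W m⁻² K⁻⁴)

Flux at 3.24 AU: S = 1366/3.24² = 130 W m⁻².
Energy balance: absorbed = emitted ⇒ πR²·S(1−A) = 4πR²·σT_eq⁴, so T_eq⁴ = S(1−A)/(4σ).
T_eq = [130 × 0.21 / (4 × 5.67×10⁻⁸)]^(1/4) = (1.20×10⁸)^(1/4) = 105 K.

T_eq ≈ 105 K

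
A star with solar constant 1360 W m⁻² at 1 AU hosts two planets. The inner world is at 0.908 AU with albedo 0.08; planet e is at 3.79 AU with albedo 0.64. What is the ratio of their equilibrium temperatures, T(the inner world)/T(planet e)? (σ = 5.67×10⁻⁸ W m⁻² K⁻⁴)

T_eq = [S₀(1−A)/(4σd²)]^(1/4), so T ∝ (1−A)^(1/4) / √d.
T₁ = [1360×0.92/(4×5.67×10⁻⁸×0.908²)]^(1/4) = 286.01 K.
T₂ = [1360×0.36/(4×5.67×10⁻⁸×3.79²)]^(1/4) = 110.72 K.

T₁/T₂ ≈ 2.583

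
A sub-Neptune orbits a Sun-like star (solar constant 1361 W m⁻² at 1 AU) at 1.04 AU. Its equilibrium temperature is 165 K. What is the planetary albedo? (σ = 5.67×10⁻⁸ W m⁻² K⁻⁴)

Flux at 1.04 AU: S = 1361/1.04² = 1260 W m⁻².
From T_eq⁴ = S(1−A)/(4σ): 1−A = 4σT_eq⁴/S.
1−A = 4 × 5.67×10⁻⁸ × (165)⁴ / 1260 = 0.134.

A ≈ 0.87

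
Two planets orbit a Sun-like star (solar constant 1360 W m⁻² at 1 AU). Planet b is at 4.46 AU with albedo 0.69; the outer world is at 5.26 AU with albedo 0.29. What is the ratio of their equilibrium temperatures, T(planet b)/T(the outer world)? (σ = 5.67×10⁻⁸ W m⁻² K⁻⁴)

T_eq = [S₀(1−A)/(4σd²)]^(1/4), so T ∝ (1−A)^(1/4) / √d.
T₁ = [1360×0.31/(4×5.67×10⁻⁸×4.46²)]^(1/4) = 98.32 K.
T₂ = [1360×0.71/(4×5.67×10⁻⁸×5.26²)]^(1/4) = 111.38 K.

T₁/T₂ ≈ 0.883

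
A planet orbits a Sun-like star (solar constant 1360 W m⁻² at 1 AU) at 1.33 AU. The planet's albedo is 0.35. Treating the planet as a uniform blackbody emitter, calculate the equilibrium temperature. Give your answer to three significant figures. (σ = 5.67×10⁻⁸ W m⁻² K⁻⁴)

T_eq ≈ 217 K

Flux at 1.33 AU: S = 1360/1.33² = 769 W m⁻².
Energy balance: absorbed = emitted ⇒ πR²·S(1−A) = 4πR²·σT_eq⁴, so T_eq⁴ = S(1−A)/(4σ).
T_eq = [769 × 0.65 / (4 × 5.67×10⁻⁸)]^(1/4) = (2.20×10⁹)^(1/4) = 217 K.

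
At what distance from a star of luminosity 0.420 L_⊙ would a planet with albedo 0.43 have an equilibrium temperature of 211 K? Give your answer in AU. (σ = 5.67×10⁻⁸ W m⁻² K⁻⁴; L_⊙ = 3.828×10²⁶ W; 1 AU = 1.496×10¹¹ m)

d ≈ 0.851 AU

L = 0.420 × 3.828×10²⁶ = 1.61×10²⁶ W.
From T_eq⁴ = L(1−A)/(16πσd²): d = √[L(1−A)/(16πσT_eq⁴)].
d = √[1.61×10²⁶ × 0.57 / (16π × 5.67×10⁻⁸ × (211)⁴)] = 1.27×10¹¹ m = 0.851 AU.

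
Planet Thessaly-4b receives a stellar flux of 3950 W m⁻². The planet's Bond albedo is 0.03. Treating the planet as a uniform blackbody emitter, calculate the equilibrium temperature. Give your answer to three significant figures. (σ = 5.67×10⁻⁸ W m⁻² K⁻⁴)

Energy balance: absorbed = emitted ⇒ πR²·S(1−A) = 4πR²·σT_eq⁴, so T_eq⁴ = S(1−A)/(4σ).
T_eq = [3950 × 0.97 / (4 × 5.67×10⁻⁸)]^(1/4) = (1.69×10¹⁰)^(1/4) = 361 K.

T_eq ≈ 361 K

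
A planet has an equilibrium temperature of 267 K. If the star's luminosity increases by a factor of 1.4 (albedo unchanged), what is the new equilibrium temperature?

T_eq ≈ 290 K

T_eq ∝ L^(1/4) · d^(−1/2).
T′ = 267 × 1.4^(1/4) = 290 K.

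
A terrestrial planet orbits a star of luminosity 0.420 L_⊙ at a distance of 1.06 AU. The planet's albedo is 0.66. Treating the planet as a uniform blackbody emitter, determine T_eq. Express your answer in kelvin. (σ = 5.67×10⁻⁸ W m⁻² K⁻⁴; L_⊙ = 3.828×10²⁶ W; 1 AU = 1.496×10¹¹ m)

d = 1.06 AU = 1.59×10¹¹ m.
L = 0.420 × 3.828×10²⁶ = 1.61×10²⁶ W.
Flux: S = L/(4πd²) = 1.61×10²⁶/(4π×(1.59×10¹¹)²) = 509 W m⁻².
Energy balance: absorbed = emitted ⇒ πR²·S(1−A) = 4πR²·σT_eq⁴, so T_eq⁴ = S(1−A)/(4σ).
T_eq = [509 × 0.34 / (4 × 5.67×10⁻⁸)]^(1/4) = (7.63×10⁸)^(1/4) = 166 K.

T_eq ≈ 166 K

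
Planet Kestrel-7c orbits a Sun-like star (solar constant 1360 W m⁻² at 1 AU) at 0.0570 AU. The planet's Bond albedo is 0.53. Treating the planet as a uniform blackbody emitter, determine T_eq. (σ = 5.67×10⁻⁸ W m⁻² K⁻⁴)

Flux at 0.0570 AU: S = 1360/0.0570² = 4.19×10⁵ W m⁻².
Energy balance: absorbed = emitted ⇒ πR²·S(1−A) = 4πR²·σT_eq⁴, so T_eq⁴ = S(1−A)/(4σ).
T_eq = [4.19×10⁵ × 0.47 / (4 × 5.67×10⁻⁸)]^(1/4) = (8.67×10¹¹)^(1/4) = 965 K.

T_eq ≈ 965 K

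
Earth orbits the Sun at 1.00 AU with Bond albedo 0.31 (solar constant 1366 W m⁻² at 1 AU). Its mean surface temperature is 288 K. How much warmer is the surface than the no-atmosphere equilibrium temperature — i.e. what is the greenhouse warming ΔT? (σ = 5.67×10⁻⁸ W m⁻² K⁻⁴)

ΔT ≈ 34.1 K

S = 1366/1.00² = 1366 W m⁻².
T_eq = [S(1−A)/(4σ)]^(1/4) = [1366×0.69/(4×5.67×10⁻⁸)]^(1/4) = 253.9 K.
ΔT = T_surf − T_eq = 288 − 253.9.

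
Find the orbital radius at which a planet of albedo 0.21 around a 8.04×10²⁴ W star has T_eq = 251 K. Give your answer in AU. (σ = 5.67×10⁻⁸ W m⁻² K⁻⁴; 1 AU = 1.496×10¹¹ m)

d ≈ 0.158 AU

From T_eq⁴ = L(1−A)/(16πσd²): d = √[L(1−A)/(16πσT_eq⁴)].
d = √[8.04×10²⁴ × 0.79 / (16π × 5.67×10⁻⁸ × (251)⁴)] = 2.37×10¹⁰ m = 0.158 AU.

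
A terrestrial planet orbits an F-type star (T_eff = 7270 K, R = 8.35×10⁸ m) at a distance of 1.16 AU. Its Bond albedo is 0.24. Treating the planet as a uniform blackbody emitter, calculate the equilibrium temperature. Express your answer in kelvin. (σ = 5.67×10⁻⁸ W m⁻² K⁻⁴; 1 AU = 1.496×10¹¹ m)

d = 1.16 AU = 1.74×10¹¹ m.
L = 4πR_⋆²σT_⋆⁴ = 4π(8.35×10⁸)² × 5.67×10⁻⁸ × (7270)⁴ = 1.39×10²⁷ W.
S = L/(4πd²) = 3670 W m⁻².
Energy balance: absorbed = emitted ⇒ πR²·S(1−A) = 4πR²·σT_eq⁴, so T_eq⁴ = S(1−A)/(4σ).
T_eq = [3670 × 0.76 / (4 × 5.67×10⁻⁸)]^(1/4) = (1.23×10¹⁰)^(1/4) = 333 K.

T_eq ≈ 333 K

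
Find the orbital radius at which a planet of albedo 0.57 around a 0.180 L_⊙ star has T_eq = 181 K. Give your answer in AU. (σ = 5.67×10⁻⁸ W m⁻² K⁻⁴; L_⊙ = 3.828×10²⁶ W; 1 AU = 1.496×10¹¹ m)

L = 0.180 × 3.828×10²⁶ = 6.89×10²⁵ W.
From T_eq⁴ = L(1−A)/(16πσd²): d = √[L(1−A)/(16πσT_eq⁴)].
d = √[6.89×10²⁵ × 0.43 / (16π × 5.67×10⁻⁸ × (181)⁴)] = 9.84×10¹⁰ m = 0.658 AU.

d ≈ 0.658 AU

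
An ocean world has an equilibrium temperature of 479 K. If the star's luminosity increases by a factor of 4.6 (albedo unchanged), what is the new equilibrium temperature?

T_eq ∝ L^(1/4) · d^(−1/2).
T′ = 479 × 4.6^(1/4) = 701 K.

T_eq ≈ 701 K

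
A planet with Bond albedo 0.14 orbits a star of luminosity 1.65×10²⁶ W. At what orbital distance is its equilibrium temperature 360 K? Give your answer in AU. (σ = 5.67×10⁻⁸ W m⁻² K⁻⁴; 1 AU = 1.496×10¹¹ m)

From T_eq⁴ = L(1−A)/(16πσd²): d = √[L(1−A)/(16πσT_eq⁴)].
d = √[1.65×10²⁶ × 0.86 / (16π × 5.67×10⁻⁸ × (360)⁴)] = 5.44×10¹⁰ m = 0.364 AU.

d ≈ 0.364 AU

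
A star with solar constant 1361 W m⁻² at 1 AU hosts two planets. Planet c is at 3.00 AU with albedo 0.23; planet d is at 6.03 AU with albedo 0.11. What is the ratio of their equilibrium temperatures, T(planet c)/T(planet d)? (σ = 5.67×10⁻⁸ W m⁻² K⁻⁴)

T_eq = [S₀(1−A)/(4σd²)]^(1/4), so T ∝ (1−A)^(1/4) / √d.
T₁ = [1361×0.77/(4×5.67×10⁻⁸×3.00²)]^(1/4) = 150.53 K.
T₂ = [1361×0.89/(4×5.67×10⁻⁸×6.03²)]^(1/4) = 110.09 K.

T₁/T₂ ≈ 1.367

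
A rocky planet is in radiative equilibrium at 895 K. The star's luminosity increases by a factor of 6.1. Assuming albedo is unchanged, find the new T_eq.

T_eq ∝ L^(1/4) · d^(−1/2).
T′ = 895 × 6.1^(1/4) = 1410 K.

T_eq ≈ 1410 K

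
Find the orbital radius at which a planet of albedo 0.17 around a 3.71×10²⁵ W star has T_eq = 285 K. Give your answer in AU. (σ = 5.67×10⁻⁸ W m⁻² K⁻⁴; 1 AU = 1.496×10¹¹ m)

d ≈ 0.271 AU

From T_eq⁴ = L(1−A)/(16πσd²): d = √[L(1−A)/(16πσT_eq⁴)].
d = √[3.71×10²⁵ × 0.83 / (16π × 5.67×10⁻⁸ × (285)⁴)] = 4.05×10¹⁰ m = 0.271 AU.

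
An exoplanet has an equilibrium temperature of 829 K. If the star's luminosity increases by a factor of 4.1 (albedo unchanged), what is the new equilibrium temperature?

T_eq ≈ 1180 K

T_eq ∝ L^(1/4) · d^(−1/2).
T′ = 829 × 4.1^(1/4) = 1180 K.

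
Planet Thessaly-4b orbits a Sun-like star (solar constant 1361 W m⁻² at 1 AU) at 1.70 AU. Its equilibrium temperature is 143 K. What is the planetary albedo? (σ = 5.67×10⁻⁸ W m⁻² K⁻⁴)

A ≈ 0.80

Flux at 1.70 AU: S = 1361/1.70² = 471 W m⁻².
From T_eq⁴ = S(1−A)/(4σ): 1−A = 4σT_eq⁴/S.
1−A = 4 × 5.67×10⁻⁸ × (143)⁴ / 471 = 0.201.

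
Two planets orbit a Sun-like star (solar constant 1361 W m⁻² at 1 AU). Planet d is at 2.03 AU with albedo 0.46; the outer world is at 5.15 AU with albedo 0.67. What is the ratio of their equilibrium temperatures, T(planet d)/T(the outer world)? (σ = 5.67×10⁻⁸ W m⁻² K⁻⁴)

T₁/T₂ ≈ 1.801

T_eq = [S₀(1−A)/(4σd²)]^(1/4), so T ∝ (1−A)^(1/4) / √d.
T₁ = [1361×0.54/(4×5.67×10⁻⁸×2.03²)]^(1/4) = 167.46 K.
T₂ = [1361×0.33/(4×5.67×10⁻⁸×5.15²)]^(1/4) = 92.96 K.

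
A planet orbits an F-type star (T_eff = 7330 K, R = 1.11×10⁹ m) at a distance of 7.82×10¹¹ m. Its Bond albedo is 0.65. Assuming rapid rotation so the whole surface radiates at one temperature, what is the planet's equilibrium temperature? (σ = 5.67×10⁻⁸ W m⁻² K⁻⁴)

T_eq ≈ 150 K

L = 4πR_⋆²σT_⋆⁴ = 4π(1.11×10⁹)² × 5.67×10⁻⁸ × (7330)⁴ = 2.53×10²⁷ W.
S = L/(4πd²) = 330 W m⁻².
Energy balance: absorbed = emitted ⇒ πR²·S(1−A) = 4πR²·σT_eq⁴, so T_eq⁴ = S(1−A)/(4σ).
T_eq = [330 × 0.35 / (4 × 5.67×10⁻⁸)]^(1/4) = (5.09×10⁸)^(1/4) = 150 K.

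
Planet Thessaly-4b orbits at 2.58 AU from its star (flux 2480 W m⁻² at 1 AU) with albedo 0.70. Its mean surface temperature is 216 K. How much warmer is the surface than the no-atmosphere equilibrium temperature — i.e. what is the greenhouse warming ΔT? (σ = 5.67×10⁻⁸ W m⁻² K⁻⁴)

S = 2480/2.58² = 372.6 W m⁻².
T_eq = [S(1−A)/(4σ)]^(1/4) = [372.6×0.30/(4×5.67×10⁻⁸)]^(1/4) = 149.0 K.
ΔT = T_surf − T_eq = 216 − 149.0.

ΔT ≈ 67.0 K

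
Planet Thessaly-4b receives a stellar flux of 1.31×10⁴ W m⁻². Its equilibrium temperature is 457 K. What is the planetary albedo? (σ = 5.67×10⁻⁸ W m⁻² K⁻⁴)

From T_eq⁴ = S(1−A)/(4σ): 1−A = 4σT_eq⁴/S.
1−A = 4 × 5.67×10⁻⁸ × (457)⁴ / 1.31×10⁴ = 0.755.

A ≈ 0.24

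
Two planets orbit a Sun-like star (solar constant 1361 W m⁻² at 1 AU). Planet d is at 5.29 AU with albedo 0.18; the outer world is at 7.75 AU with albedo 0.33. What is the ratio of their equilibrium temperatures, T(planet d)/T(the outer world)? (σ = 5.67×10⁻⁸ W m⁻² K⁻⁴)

T_eq = [S₀(1−A)/(4σd²)]^(1/4), so T ∝ (1−A)^(1/4) / √d.
T₁ = [1361×0.82/(4×5.67×10⁻⁸×5.29²)]^(1/4) = 115.15 K.
T₂ = [1361×0.67/(4×5.67×10⁻⁸×7.75²)]^(1/4) = 90.45 K.

T₁/T₂ ≈ 1.273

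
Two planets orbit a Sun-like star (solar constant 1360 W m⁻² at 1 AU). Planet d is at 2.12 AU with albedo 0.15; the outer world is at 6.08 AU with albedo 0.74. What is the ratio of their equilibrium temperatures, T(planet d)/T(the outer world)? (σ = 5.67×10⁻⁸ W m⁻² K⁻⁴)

T_eq = [S₀(1−A)/(4σd²)]^(1/4), so T ∝ (1−A)^(1/4) / √d.
T₁ = [1360×0.85/(4×5.67×10⁻⁸×2.12²)]^(1/4) = 183.51 K.
T₂ = [1360×0.26/(4×5.67×10⁻⁸×6.08²)]^(1/4) = 80.59 K.

T₁/T₂ ≈ 2.277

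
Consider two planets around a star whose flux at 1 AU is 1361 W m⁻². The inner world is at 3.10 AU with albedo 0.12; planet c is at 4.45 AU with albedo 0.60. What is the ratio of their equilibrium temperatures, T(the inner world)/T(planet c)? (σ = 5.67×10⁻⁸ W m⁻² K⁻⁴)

T₁/T₂ ≈ 1.459

T_eq = [S₀(1−A)/(4σd²)]^(1/4), so T ∝ (1−A)^(1/4) / √d.
T₁ = [1361×0.88/(4×5.67×10⁻⁸×3.10²)]^(1/4) = 153.11 K.
T₂ = [1361×0.40/(4×5.67×10⁻⁸×4.45²)]^(1/4) = 104.93 K.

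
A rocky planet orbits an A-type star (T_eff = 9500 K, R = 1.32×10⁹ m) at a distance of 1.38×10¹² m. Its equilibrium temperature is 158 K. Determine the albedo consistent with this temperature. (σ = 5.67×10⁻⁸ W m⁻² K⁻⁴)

L = 4πR_⋆²σT_⋆⁴ = 4π(1.32×10⁹)² × 5.67×10⁻⁸ × (9500)⁴ = 1.01×10²⁸ W.
S = L/(4πd²) = 423 W m⁻².
From T_eq⁴ = S(1−A)/(4σ): 1−A = 4σT_eq⁴/S.
1−A = 4 × 5.67×10⁻⁸ × (158)⁴ / 423 = 0.335.

A ≈ 0.67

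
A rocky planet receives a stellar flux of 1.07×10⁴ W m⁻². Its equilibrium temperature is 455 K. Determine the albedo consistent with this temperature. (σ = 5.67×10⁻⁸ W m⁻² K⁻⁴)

From T_eq⁴ = S(1−A)/(4σ): 1−A = 4σT_eq⁴/S.
1−A = 4 × 5.67×10⁻⁸ × (455)⁴ / 1.07×10⁴ = 0.908.

A ≈ 0.09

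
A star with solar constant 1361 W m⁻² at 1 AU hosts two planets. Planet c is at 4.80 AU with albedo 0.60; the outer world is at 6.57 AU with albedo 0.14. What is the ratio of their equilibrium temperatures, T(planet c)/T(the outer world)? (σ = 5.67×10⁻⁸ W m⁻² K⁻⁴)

T_eq = [S₀(1−A)/(4σd²)]^(1/4), so T ∝ (1−A)^(1/4) / √d.
T₁ = [1361×0.40/(4×5.67×10⁻⁸×4.80²)]^(1/4) = 101.03 K.
T₂ = [1361×0.86/(4×5.67×10⁻⁸×6.57²)]^(1/4) = 104.57 K.

T₁/T₂ ≈ 0.966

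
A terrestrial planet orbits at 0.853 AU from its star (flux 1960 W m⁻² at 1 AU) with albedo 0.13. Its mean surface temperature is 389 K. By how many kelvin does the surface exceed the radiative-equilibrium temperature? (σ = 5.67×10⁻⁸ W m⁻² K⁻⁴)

ΔT ≈ 70.2 K

S = 1960/0.853² = 2694 W m⁻².
T_eq = [S(1−A)/(4σ)]^(1/4) = [2694×0.87/(4×5.67×10⁻⁸)]^(1/4) = 318.8 K.
ΔT = T_surf − T_eq = 389 − 318.8.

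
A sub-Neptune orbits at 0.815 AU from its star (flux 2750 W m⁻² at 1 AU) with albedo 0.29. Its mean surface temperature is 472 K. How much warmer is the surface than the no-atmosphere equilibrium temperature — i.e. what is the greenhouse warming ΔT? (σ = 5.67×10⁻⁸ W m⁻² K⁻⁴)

ΔT ≈ 134.6 K

S = 2750/0.815² = 4140 W m⁻².
T_eq = [S(1−A)/(4σ)]^(1/4) = [4140×0.71/(4×5.67×10⁻⁸)]^(1/4) = 337.4 K.
ΔT = T_surf − T_eq = 472 − 337.4.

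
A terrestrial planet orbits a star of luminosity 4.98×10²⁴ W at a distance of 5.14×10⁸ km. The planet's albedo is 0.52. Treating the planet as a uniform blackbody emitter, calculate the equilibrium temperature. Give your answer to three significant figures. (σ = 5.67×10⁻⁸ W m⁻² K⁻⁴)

T_eq ≈ 42.2 K

d = 5.14×10⁸ km = 5.14×10¹¹ m.
Flux: S = L/(4πd²) = 4.98×10²⁴/(4π×(5.14×10¹¹)²) = 1.50 W m⁻².
Energy balance: absorbed = emitted ⇒ πR²·S(1−A) = 4πR²·σT_eq⁴, so T_eq⁴ = S(1−A)/(4σ).
T_eq = [1.50 × 0.48 / (4 × 5.67×10⁻⁸)]^(1/4) = (3.17×10⁶)^(1/4) = 42.2 K.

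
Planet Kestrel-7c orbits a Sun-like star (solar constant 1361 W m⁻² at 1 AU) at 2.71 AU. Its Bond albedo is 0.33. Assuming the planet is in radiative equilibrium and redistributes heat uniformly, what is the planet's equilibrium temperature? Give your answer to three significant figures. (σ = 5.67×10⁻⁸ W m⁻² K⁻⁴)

T_eq ≈ 153 K

Flux at 2.71 AU: S = 1361/2.71² = 185 W m⁻².
Energy balance: absorbed = emitted ⇒ πR²·S(1−A) = 4πR²·σT_eq⁴, so T_eq⁴ = S(1−A)/(4σ).
T_eq = [185 × 0.67 / (4 × 5.67×10⁻⁸)]^(1/4) = (5.47×10⁸)^(1/4) = 153 K.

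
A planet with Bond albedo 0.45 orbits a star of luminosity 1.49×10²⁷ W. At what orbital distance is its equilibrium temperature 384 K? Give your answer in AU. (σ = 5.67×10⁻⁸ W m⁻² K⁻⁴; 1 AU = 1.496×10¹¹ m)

From T_eq⁴ = L(1−A)/(16πσd²): d = √[L(1−A)/(16πσT_eq⁴)].
d = √[1.49×10²⁷ × 0.55 / (16π × 5.67×10⁻⁸ × (384)⁴)] = 1.15×10¹¹ m = 0.769 AU.

d ≈ 0.769 AU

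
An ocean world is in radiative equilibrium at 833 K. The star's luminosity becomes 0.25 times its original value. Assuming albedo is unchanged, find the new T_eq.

T_eq ∝ L^(1/4) · d^(−1/2).
T′ = 833 × 0.25^(1/4) = 589 K.

T_eq ≈ 589 K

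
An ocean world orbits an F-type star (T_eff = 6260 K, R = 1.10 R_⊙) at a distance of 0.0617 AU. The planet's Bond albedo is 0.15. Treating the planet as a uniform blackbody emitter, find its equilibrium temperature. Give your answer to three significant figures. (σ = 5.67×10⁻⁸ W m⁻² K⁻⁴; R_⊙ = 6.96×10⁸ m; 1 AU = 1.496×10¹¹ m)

T_eq ≈ 1220 K

R_⋆ = 1.10 × 6.96×10⁸ = 7.66×10⁸ m.
d = 0.0617 AU = 9.23×10⁹ m.
L = 4πR_⋆²σT_⋆⁴ = 4π(7.66×10⁸)² × 5.67×10⁻⁸ × (6260)⁴ = 6.41×10²⁶ W.
S = L/(4πd²) = 5.99×10⁵ W m⁻².
Energy balance: absorbed = emitted ⇒ πR²·S(1−A) = 4πR²·σT_eq⁴, so T_eq⁴ = S(1−A)/(4σ).
T_eq = [5.99×10⁵ × 0.85 / (4 × 5.67×10⁻⁸)]^(1/4) = (2.25×10¹²)^(1/4) = 1220 K.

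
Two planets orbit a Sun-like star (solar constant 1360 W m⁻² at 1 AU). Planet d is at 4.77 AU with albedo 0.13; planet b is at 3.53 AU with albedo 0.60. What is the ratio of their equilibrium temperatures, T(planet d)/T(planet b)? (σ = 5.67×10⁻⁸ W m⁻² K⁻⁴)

T_eq = [S₀(1−A)/(4σd²)]^(1/4), so T ∝ (1−A)^(1/4) / √d.
T₁ = [1360×0.87/(4×5.67×10⁻⁸×4.77²)]^(1/4) = 123.05 K.
T₂ = [1360×0.40/(4×5.67×10⁻⁸×3.53²)]^(1/4) = 117.79 K.

T₁/T₂ ≈ 1.045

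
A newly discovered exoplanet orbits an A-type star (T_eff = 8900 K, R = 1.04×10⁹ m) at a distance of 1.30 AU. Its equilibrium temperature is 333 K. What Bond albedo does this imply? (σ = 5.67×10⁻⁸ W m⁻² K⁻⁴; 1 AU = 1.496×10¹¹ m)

A ≈ 0.73

d = 1.30 AU = 1.94×10¹¹ m.
L = 4πR_⋆²σT_⋆⁴ = 4π(1.04×10⁹)² × 5.67×10⁻⁸ × (8900)⁴ = 4.84×10²⁷ W.
S = L/(4πd²) = 1.02×10⁴ W m⁻².
From T_eq⁴ = S(1−A)/(4σ): 1−A = 4σT_eq⁴/S.
1−A = 4 × 5.67×10⁻⁸ × (333)⁴ / 1.02×10⁴ = 0.274.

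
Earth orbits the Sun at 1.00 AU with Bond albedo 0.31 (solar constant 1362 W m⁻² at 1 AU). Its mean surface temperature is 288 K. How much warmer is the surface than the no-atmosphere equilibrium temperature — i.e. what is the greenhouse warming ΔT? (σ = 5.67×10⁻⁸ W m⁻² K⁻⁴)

ΔT ≈ 34.3 K

S = 1362/1.00² = 1362 W m⁻².
T_eq = [S(1−A)/(4σ)]^(1/4) = [1362×0.69/(4×5.67×10⁻⁸)]^(1/4) = 253.7 K.
ΔT = T_surf − T_eq = 288 − 253.7.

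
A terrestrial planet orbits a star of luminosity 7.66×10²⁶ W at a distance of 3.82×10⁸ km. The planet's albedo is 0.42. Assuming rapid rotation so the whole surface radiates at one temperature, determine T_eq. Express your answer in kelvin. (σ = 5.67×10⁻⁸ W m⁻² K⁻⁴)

d = 3.82×10⁸ km = 3.82×10¹¹ m.
Flux: S = L/(4πd²) = 7.66×10²⁶/(4π×(3.82×10¹¹)²) = 418 W m⁻².
Energy balance: absorbed = emitted ⇒ πR²·S(1−A) = 4πR²·σT_eq⁴, so T_eq⁴ = S(1−A)/(4σ).
T_eq = [418 × 0.58 / (4 × 5.67×10⁻⁸)]^(1/4) = (1.07×10⁹)^(1/4) = 181 K.

T_eq ≈ 181 K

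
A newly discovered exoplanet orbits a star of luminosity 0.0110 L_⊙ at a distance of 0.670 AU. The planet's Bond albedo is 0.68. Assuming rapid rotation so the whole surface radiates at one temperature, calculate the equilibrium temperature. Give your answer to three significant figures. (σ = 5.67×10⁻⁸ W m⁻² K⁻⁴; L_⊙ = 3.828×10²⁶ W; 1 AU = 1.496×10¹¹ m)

d = 0.670 AU = 1.00×10¹¹ m.
L = 0.0110 × 3.828×10²⁶ = 4.21×10²⁴ W.
Flux: S = L/(4πd²) = 4.21×10²⁴/(4π×(1.00×10¹¹)²) = 33.4 W m⁻².
Energy balance: absorbed = emitted ⇒ πR²·S(1−A) = 4πR²·σT_eq⁴, so T_eq⁴ = S(1−A)/(4σ).
T_eq = [33.4 × 0.32 / (4 × 5.67×10⁻⁸)]^(1/4) = (4.71×10⁷)^(1/4) = 82.8 K.

T_eq ≈ 82.8 K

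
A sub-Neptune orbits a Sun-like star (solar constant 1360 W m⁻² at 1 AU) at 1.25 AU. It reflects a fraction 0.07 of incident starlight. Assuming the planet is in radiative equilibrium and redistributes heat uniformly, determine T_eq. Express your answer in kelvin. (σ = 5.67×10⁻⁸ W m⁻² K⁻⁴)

Flux at 1.25 AU: S = 1360/1.25² = 870 W m⁻².
Energy balance: absorbed = emitted ⇒ πR²·S(1−A) = 4πR²·σT_eq⁴, so T_eq⁴ = S(1−A)/(4σ).
T_eq = [870 × 0.93 / (4 × 5.67×10⁻⁸)]^(1/4) = (3.57×10⁹)^(1/4) = 244 K.

T_eq ≈ 244 K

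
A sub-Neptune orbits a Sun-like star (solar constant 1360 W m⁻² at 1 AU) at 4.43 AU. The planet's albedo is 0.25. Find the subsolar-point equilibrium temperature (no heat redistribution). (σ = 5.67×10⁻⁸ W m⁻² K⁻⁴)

Flux at 4.43 AU: S = 1360/4.43² = 69.3 W m⁻².
At the subsolar point the surface absorbs S(1−A) and emits σT⁴ per unit area — no factor of 4, since only the local patch is in balance.
T = [69.3 × 0.75 / 5.67×10⁻⁸]^(1/4) = (9.17×10⁸)^(1/4) = 174 K.

T_ss ≈ 174 K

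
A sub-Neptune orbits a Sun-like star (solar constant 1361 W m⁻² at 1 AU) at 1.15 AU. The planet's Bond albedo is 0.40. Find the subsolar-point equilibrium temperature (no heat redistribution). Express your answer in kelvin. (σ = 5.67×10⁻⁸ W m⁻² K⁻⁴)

Flux at 1.15 AU: S = 1361/1.15² = 1030 W m⁻².
At the subsolar point the surface absorbs S(1−A) and emits σT⁴ per unit area — no factor of 4, since only the local patch is in balance.
T = [1030 × 0.60 / 5.67×10⁻⁸]^(1/4) = (1.09×10¹⁰)^(1/4) = 323 K.

T_ss ≈ 323 K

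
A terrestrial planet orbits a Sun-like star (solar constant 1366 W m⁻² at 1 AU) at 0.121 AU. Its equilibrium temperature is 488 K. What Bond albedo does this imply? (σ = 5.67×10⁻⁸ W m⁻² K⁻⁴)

A ≈ 0.86

Flux at 0.121 AU: S = 1366/0.121² = 9.33×10⁴ W m⁻².
From T_eq⁴ = S(1−A)/(4σ): 1−A = 4σT_eq⁴/S.
1−A = 4 × 5.67×10⁻⁸ × (488)⁴ / 9.33×10⁴ = 0.138.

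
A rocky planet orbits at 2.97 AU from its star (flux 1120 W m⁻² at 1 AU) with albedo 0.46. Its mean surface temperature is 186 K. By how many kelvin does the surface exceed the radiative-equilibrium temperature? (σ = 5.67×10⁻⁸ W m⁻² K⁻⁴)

S = 1120/2.97² = 127.0 W m⁻².
T_eq = [S(1−A)/(4σ)]^(1/4) = [127.0×0.54/(4×5.67×10⁻⁸)]^(1/4) = 131.9 K.
ΔT = T_surf − T_eq = 186 − 131.9.

ΔT ≈ 54.1 K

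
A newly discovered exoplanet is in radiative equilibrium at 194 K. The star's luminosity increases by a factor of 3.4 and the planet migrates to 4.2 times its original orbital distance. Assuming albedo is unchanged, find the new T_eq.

T_eq ∝ L^(1/4) · d^(−1/2).
T′ = 194 × 3.4^(1/4) / 4.2^(1/2) = 129 K.

T_eq ≈ 129 K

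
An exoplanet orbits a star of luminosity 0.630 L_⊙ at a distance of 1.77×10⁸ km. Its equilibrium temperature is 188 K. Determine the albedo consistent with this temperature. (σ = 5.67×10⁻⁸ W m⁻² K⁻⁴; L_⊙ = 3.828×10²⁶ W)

d = 1.77×10⁸ km = 1.77×10¹¹ m.
L = 0.630 × 3.828×10²⁶ = 2.41×10²⁶ W.
Flux: S = L/(4πd²) = 2.41×10²⁶/(4π×(1.77×10¹¹)²) = 613 W m⁻².
From T_eq⁴ = S(1−A)/(4σ): 1−A = 4σT_eq⁴/S.
1−A = 4 × 5.67×10⁻⁸ × (188)⁴ / 613 = 0.463.

A ≈ 0.54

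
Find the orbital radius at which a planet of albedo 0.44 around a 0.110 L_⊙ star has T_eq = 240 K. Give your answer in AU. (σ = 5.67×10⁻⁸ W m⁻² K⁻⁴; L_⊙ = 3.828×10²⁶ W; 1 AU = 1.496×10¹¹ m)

L = 0.110 × 3.828×10²⁶ = 4.21×10²⁵ W.
From T_eq⁴ = L(1−A)/(16πσd²): d = √[L(1−A)/(16πσT_eq⁴)].
d = √[4.21×10²⁵ × 0.56 / (16π × 5.67×10⁻⁸ × (240)⁴)] = 4.99×10¹⁰ m = 0.334 AU.

d ≈ 0.334 AU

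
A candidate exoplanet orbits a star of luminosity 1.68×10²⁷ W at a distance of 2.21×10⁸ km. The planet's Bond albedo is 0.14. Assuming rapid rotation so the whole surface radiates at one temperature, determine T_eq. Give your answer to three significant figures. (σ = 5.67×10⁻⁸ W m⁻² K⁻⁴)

d = 2.21×10⁸ km = 2.21×10¹¹ m.
Flux: S = L/(4πd²) = 1.68×10²⁷/(4π×(2.21×10¹¹)²) = 2740 W m⁻².
Energy balance: absorbed = emitted ⇒ πR²·S(1−A) = 4πR²·σT_eq⁴, so T_eq⁴ = S(1−A)/(4σ).
T_eq = [2740 × 0.86 / (4 × 5.67×10⁻⁸)]^(1/4) = (1.04×10¹⁰)^(1/4) = 319 K.

T_eq ≈ 319 K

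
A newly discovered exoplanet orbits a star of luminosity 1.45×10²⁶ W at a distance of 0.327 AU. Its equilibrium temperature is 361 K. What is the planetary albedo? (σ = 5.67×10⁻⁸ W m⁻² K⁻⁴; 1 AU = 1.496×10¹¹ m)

d = 0.327 AU = 4.89×10¹⁰ m.
Flux: S = L/(4πd²) = 1.45×10²⁶/(4π×(4.89×10¹⁰)²) = 4820 W m⁻².
From T_eq⁴ = S(1−A)/(4σ): 1−A = 4σT_eq⁴/S.
1−A = 4 × 5.67×10⁻⁸ × (361)⁴ / 4820 = 0.799.

A ≈ 0.20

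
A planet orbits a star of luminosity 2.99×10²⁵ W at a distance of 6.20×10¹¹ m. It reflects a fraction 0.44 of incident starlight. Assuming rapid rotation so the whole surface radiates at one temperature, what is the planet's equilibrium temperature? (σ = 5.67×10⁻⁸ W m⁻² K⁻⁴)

T_eq ≈ 62.5 K

Flux: S = L/(4πd²) = 2.99×10²⁵/(4π×(6.20×10¹¹)²) = 6.19 W m⁻².
Energy balance: absorbed = emitted ⇒ πR²·S(1−A) = 4πR²·σT_eq⁴, so T_eq⁴ = S(1−A)/(4σ).
T_eq = [6.19 × 0.56 / (4 × 5.67×10⁻⁸)]^(1/4) = (1.53×10⁷)^(1/4) = 62.5 K.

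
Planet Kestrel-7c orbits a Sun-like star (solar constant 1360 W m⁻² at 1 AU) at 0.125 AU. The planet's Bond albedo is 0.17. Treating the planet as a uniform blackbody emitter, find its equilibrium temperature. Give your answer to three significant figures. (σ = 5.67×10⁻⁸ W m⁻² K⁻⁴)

T_eq ≈ 751 K

Flux at 0.125 AU: S = 1360/0.125² = 8.70×10⁴ W m⁻².
Energy balance: absorbed = emitted ⇒ πR²·S(1−A) = 4πR²·σT_eq⁴, so T_eq⁴ = S(1−A)/(4σ).
T_eq = [8.70×10⁴ × 0.83 / (4 × 5.67×10⁻⁸)]^(1/4) = (3.19×10¹¹)^(1/4) = 751 K.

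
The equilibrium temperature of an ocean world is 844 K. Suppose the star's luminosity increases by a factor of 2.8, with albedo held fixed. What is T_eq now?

T_eq ∝ L^(1/4) · d^(−1/2).
T′ = 844 × 2.8^(1/4) = 1090 K.

T_eq ≈ 1090 K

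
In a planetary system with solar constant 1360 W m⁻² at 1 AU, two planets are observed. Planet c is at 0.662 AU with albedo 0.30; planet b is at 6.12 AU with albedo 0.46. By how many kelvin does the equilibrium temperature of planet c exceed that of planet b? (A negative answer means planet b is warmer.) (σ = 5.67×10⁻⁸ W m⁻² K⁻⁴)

T_eq = [S₀(1−A)/(4σd²)]^(1/4), so T ∝ (1−A)^(1/4) / √d.
T₁ = [1360×0.70/(4×5.67×10⁻⁸×0.662²)]^(1/4) = 312.84 K.
T₂ = [1360×0.54/(4×5.67×10⁻⁸×6.12²)]^(1/4) = 96.43 K.

ΔT ≈ 216.4 K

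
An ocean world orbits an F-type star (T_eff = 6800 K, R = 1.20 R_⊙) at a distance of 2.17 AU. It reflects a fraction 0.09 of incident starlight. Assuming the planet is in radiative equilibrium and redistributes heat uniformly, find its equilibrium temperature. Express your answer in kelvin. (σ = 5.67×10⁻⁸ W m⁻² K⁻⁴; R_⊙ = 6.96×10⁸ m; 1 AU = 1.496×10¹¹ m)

T_eq ≈ 238 K

R_⋆ = 1.20 × 6.96×10⁸ = 8.35×10⁸ m.
d = 2.17 AU = 3.25×10¹¹ m.
L = 4πR_⋆²σT_⋆⁴ = 4π(8.35×10⁸)² × 5.67×10⁻⁸ × (6800)⁴ = 1.06×10²⁷ W.
S = L/(4πd²) = 802 W m⁻².
Energy balance: absorbed = emitted ⇒ πR²·S(1−A) = 4πR²·σT_eq⁴, so T_eq⁴ = S(1−A)/(4σ).
T_eq = [802 × 0.91 / (4 × 5.67×10⁻⁸)]^(1/4) = (3.22×10⁹)^(1/4) = 238 K.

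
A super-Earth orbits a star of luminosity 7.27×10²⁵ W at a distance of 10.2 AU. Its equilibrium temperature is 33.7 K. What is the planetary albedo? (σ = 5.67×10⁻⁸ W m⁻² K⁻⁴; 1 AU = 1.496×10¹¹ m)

d = 10.2 AU = 1.53×10¹² m.
Flux: S = L/(4πd²) = 7.27×10²⁵/(4π×(1.53×10¹²)²) = 2.48 W m⁻².
From T_eq⁴ = S(1−A)/(4σ): 1−A = 4σT_eq⁴/S.
1−A = 4 × 5.67×10⁻⁸ × (33.7)⁴ / 2.48 = 0.118.

A ≈ 0.88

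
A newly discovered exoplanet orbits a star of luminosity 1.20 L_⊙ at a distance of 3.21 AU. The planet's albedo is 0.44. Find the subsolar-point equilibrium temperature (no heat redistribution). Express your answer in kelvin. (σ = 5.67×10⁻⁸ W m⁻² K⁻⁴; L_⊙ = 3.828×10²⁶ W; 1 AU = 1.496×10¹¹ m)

T_ss ≈ 199 K

d = 3.21 AU = 4.80×10¹¹ m.
L = 1.20 × 3.828×10²⁶ = 4.59×10²⁶ W.
Flux: S = L/(4πd²) = 4.59×10²⁶/(4π×(4.80×10¹¹)²) = 159 W m⁻².
At the subsolar point the surface absorbs S(1−A) and emits σT⁴ per unit area — no factor of 4, since only the local patch is in balance.
T = [159 × 0.56 / 5.67×10⁻⁸]^(1/4) = (1.57×10⁹)^(1/4) = 199 K.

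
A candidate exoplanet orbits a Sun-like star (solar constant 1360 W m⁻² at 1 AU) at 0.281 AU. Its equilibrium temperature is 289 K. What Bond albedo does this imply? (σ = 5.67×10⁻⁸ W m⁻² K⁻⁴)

Flux at 0.281 AU: S = 1360/0.281² = 1.72×10⁴ W m⁻².
From T_eq⁴ = S(1−A)/(4σ): 1−A = 4σT_eq⁴/S.
1−A = 4 × 5.67×10⁻⁸ × (289)⁴ / 1.72×10⁴ = 0.092.

A ≈ 0.91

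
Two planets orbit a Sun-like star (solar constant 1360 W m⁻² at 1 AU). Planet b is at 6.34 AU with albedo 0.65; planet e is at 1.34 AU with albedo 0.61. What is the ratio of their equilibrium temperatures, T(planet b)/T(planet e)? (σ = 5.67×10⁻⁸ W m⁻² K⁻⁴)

T₁/T₂ ≈ 0.447

T_eq = [S₀(1−A)/(4σd²)]^(1/4), so T ∝ (1−A)^(1/4) / √d.
T₁ = [1360×0.35/(4×5.67×10⁻⁸×6.34²)]^(1/4) = 85.01 K.
T₂ = [1360×0.39/(4×5.67×10⁻⁸×1.34²)]^(1/4) = 189.97 K.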